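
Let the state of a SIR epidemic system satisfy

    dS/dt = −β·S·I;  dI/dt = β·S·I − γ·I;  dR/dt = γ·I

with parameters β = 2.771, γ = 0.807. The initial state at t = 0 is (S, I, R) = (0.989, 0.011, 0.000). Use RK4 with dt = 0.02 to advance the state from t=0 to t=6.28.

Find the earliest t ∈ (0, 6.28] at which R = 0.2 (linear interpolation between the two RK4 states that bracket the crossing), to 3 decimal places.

t = 2.209

t=0.000: state=(0.989, 0.011, 0.000)
step 1 (dt=0.02): k1=(-0.030, 0.021, 0.009), k2=(-0.031, 0.022, 0.009), k3=(-0.031, 0.022, 0.009), k4=(-0.031, 0.022, 0.009); state += dt/6·(k1+2k2+2k3+k4)
t=0.020: state=(0.988, 0.011, 0.000)
t=0.040: state=(0.988, 0.012, 0.000)
t=0.060: state=(0.987, 0.012, 0.001)
continuing one RK4 step at a time; state shown every 25 steps (Δt=0.5):
t=0.500: state=(0.964, 0.029, 0.007)
t=1.000: state=(0.904, 0.070, 0.026)
t=1.500: state=(0.780, 0.151, 0.069)
t=2.000: state=(0.586, 0.261, 0.152)
t=2.200: state=(0.501, 0.301, 0.198)
next step: t=2.220: state=(0.493, 0.304, 0.203) — R has crossed 0.2
linear interpolation between t=2.200 (0.19782) and t=2.220 (0.20270) → t≈2.209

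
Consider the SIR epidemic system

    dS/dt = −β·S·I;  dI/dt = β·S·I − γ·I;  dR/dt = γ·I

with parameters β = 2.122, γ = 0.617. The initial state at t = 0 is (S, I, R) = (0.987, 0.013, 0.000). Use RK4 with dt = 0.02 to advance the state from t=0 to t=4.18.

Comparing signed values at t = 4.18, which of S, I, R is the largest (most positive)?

largest component: R

t=0.000: state=(0.987, 0.013, 0.000)
step 1 (dt=0.02): k1=(-0.027, 0.019, 0.008), k2=(-0.028, 0.019, 0.008), k3=(-0.028, 0.019, 0.008), k4=(-0.028, 0.020, 0.008); state += dt/6·(k1+2k2+2k3+k4)
t=0.020: state=(0.986, 0.013, 0.000)
t=0.040: state=(0.986, 0.014, 0.000)
t=0.060: state=(0.985, 0.014, 0.001)
continuing one RK4 step at a time; state shown every 10 steps (Δt=0.2):
t=0.200: state=(0.981, 0.017, 0.002)
t=0.400: state=(0.972, 0.023, 0.004)
t=0.600: state=(0.961, 0.031, 0.008)
t=0.800: state=(0.947, 0.041, 0.012)
t=1.000: state=(0.928, 0.054, 0.018)
t=1.200: state=(0.904, 0.071, 0.026)
t=1.400: state=(0.873, 0.091, 0.036)
t=1.600: state=(0.836, 0.116, 0.048)
t=1.800: state=(0.791, 0.145, 0.064)
t=2.000: state=(0.739, 0.177, 0.084)
t=2.200: state=(0.680, 0.211, 0.108)
t=2.400: state=(0.617, 0.246, 0.136)
t=2.600: state=(0.552, 0.279, 0.169)
t=2.800: state=(0.488, 0.307, 0.205)
t=3.000: state=(0.426, 0.330, 0.244)
t=3.200: state=(0.369, 0.345, 0.286)
t=3.400: state=(0.318, 0.353, 0.329)
t=3.600: state=(0.274, 0.353, 0.373)
t=3.800: state=(0.236, 0.348, 0.416)
t=4.000: state=(0.204, 0.338, 0.459)
t=4.180: state=(0.180, 0.325, 0.495)
compare at T: S=0.180, I=0.325, R=0.495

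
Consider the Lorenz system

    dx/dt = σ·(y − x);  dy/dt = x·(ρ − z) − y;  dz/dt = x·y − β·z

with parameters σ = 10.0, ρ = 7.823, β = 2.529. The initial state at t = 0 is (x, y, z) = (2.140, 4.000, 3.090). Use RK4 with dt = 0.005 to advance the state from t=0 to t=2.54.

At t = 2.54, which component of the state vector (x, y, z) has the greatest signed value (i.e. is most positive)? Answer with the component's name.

t=0.000: state=(2.140, 4.000, 3.090)
step 1 (dt=0.005): k1=(18.600, 6.129, 0.745), k2=(18.288, 6.329, 0.960), k3=(18.301, 6.324, 0.957), k4=(18.001, 6.519, 1.170); state += dt/6·(k1+2k2+2k3+k4)
t=0.005: state=(2.231, 4.032, 3.095)
t=0.010: state=(2.320, 4.065, 3.102)
t=0.015: state=(2.406, 4.100, 3.111)
continuing one RK4 step at a time; state shown every 20 steps (Δt=0.1):
t=0.100: state=(3.621, 4.888, 3.566)
t=0.200: state=(4.804, 5.896, 4.818)
t=0.300: state=(5.716, 6.380, 6.664)
t=0.400: state=(6.006, 5.890, 8.428)
t=0.500: state=(5.513, 4.707, 9.268)
t=0.600: state=(4.572, 3.586, 9.027)
t=0.700: state=(3.681, 2.928, 8.170)
t=0.800: state=(3.102, 2.697, 7.168)
t=0.900: state=(2.855, 2.755, 6.271)
t=1.000: state=(2.877, 3.012, 5.593)
t=1.100: state=(3.107, 3.423, 5.191)
t=1.200: state=(3.494, 3.944, 5.107)
t=1.300: state=(3.984, 4.497, 5.369)
t=1.400: state=(4.483, 4.947, 5.953)
t=1.500: state=(4.863, 5.136, 6.729)
t=1.600: state=(4.996, 4.982, 7.451)
t=1.700: state=(4.843, 4.567, 7.872)
t=1.800: state=(4.491, 4.091, 7.895)
t=1.900: state=(4.095, 3.724, 7.603)
t=2.000: state=(3.781, 3.534, 7.155)
t=2.100: state=(3.609, 3.514, 6.697)
t=2.200: state=(3.586, 3.631, 6.330)
t=2.300: state=(3.689, 3.844, 6.114)
t=2.400: state=(3.882, 4.105, 6.078)
t=2.500: state=(4.118, 4.356, 6.220)
t=2.540: state=(4.211, 4.439, 6.319)
compare at T: x=4.211, y=4.439, z=6.319

largest component: z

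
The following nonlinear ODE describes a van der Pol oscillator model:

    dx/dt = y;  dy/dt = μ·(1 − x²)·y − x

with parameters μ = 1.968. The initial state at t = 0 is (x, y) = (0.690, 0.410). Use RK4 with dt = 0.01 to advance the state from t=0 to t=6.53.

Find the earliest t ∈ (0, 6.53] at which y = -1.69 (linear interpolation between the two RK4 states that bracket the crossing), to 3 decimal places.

t=0.000: state=(0.690, 0.410)
step 1 (dt=0.01): k1=(0.410, -0.267), k2=(0.409, -0.273), k3=(0.409, -0.273), k4=(0.407, -0.279); state += dt/6·(k1+2k2+2k3+k4)
t=0.010: state=(0.694, 0.407)
t=0.020: state=(0.698, 0.404)
t=0.030: state=(0.702, 0.401)
continuing one RK4 step at a time; state shown every 25 steps (Δt=0.25):
t=0.250: state=(0.781, 0.308)
t=0.500: state=(0.839, 0.143)
t=0.750: state=(0.849, -0.063)
t=1.000: state=(0.805, -0.298)
t=1.250: state=(0.697, -0.580)
t=1.500: state=(0.506, -0.971)
t=1.750: state=(0.191, -1.600)
t=1.770: state=(0.159, -1.666)
next step: t=1.780: state=(0.142, -1.700) — y has crossed -1.69
linear interpolation between t=1.770 (-1.66617) and t=1.780 (-1.70004) → t≈1.777

t = 1.777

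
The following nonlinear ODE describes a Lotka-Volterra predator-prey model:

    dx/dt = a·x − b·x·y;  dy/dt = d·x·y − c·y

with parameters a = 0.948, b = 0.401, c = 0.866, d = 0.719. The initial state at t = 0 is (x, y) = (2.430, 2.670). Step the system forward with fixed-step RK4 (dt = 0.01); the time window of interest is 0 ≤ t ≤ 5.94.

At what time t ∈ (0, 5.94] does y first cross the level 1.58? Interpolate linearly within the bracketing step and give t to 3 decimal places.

t=0.000: state=(2.430, 2.670)
step 1 (dt=0.01): k1=(-0.298, 2.353), k2=(-0.309, 2.360), k3=(-0.309, 2.360), k4=(-0.321, 2.368); state += dt/6·(k1+2k2+2k3+k4)
t=0.010: state=(2.427, 2.694)
t=0.020: state=(2.424, 2.717)
t=0.030: state=(2.420, 2.741)
continuing one RK4 step at a time; state shown every 20 steps (Δt=0.2):
t=0.200: state=(2.325, 3.164)
t=0.400: state=(2.137, 3.671)
t=0.600: state=(1.888, 4.125)
t=0.800: state=(1.616, 4.463)
t=1.000: state=(1.354, 4.646)
t=1.200: state=(1.126, 4.667)
t=1.400: state=(0.939, 4.551)
t=1.600: state=(0.795, 4.333)
t=1.800: state=(0.686, 4.052)
t=2.000: state=(0.607, 3.738)
t=2.200: state=(0.551, 3.416)
t=2.400: state=(0.512, 3.100)
t=2.600: state=(0.489, 2.801)
t=2.800: state=(0.477, 2.525)
t=3.000: state=(0.476, 2.274)
t=3.200: state=(0.484, 2.049)
t=3.400: state=(0.501, 1.849)
t=3.600: state=(0.525, 1.674)
t=3.710: state=(0.543, 1.588)
next step: t=3.720: state=(0.544, 1.580) — y has crossed 1.58
linear interpolation between t=3.710 (1.58751) and t=3.720 (1.57999) → t≈3.720

t = 3.720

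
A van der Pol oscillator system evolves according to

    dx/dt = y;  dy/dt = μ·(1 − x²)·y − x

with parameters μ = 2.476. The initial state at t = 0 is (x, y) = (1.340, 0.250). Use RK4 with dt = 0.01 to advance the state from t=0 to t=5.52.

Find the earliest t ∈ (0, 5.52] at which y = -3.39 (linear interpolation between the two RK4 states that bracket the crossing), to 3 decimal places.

t = 1.821

t=0.000: state=(1.340, 0.250)
step 1 (dt=0.01): k1=(0.250, -1.832), k2=(0.241, -1.818), k3=(0.241, -1.818), k4=(0.232, -1.803); state += dt/6·(k1+2k2+2k3+k4)
t=0.010: state=(1.342, 0.232)
t=0.020: state=(1.345, 0.214)
t=0.030: state=(1.347, 0.196)
continuing one RK4 step at a time; state shown every 20 steps (Δt=0.2):
t=0.200: state=(1.357, -0.056)
t=0.400: state=(1.324, -0.260)
t=0.600: state=(1.257, -0.407)
t=0.800: state=(1.162, -0.541)
t=1.000: state=(1.039, -0.697)
t=1.200: state=(0.879, -0.920)
t=1.400: state=(0.662, -1.292)
t=1.600: state=(0.342, -1.981)
t=1.800: state=(-0.169, -3.230)
t=1.820: state=(-0.235, -3.383)
next step: t=1.830: state=(-0.269, -3.460) — y has crossed -3.39
linear interpolation between t=1.820 (-3.38298) and t=1.830 (-3.45977) → t≈1.821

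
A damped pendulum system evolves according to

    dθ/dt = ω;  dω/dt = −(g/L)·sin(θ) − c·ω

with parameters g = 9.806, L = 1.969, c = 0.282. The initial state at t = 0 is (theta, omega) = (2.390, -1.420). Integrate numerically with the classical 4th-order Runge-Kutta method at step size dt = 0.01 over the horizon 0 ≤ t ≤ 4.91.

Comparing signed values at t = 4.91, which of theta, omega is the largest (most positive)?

largest component: omega

t=0.000: state=(2.390, -1.420)
step 1 (dt=0.01): k1=(-1.420, -3.000), k2=(-1.435, -3.022), k3=(-1.435, -3.022), k4=(-1.450, -3.043); state += dt/6·(k1+2k2+2k3+k4)
t=0.010: state=(2.376, -1.450)
t=0.020: state=(2.361, -1.481)
t=0.030: state=(2.346, -1.512)
continuing one RK4 step at a time; state shown every 20 steps (Δt=0.2):
t=0.200: state=(2.040, -2.107)
t=0.400: state=(1.538, -2.924)
t=0.600: state=(0.876, -3.656)
t=0.800: state=(0.109, -3.902)
t=1.000: state=(-0.636, -3.431)
t=1.200: state=(-1.230, -2.465)
t=1.400: state=(-1.614, -1.375)
t=1.600: state=(-1.785, -0.343)
t=1.800: state=(-1.756, 0.622)
t=2.000: state=(-1.538, 1.550)
t=2.200: state=(-1.141, 2.404)
t=2.400: state=(-0.593, 3.006)
t=2.600: state=(0.028, 3.106)
t=2.800: state=(0.610, 2.627)
t=3.000: state=(1.053, 1.762)
t=3.200: state=(1.306, 0.767)
t=3.400: state=(1.360, -0.220)
t=3.600: state=(1.222, -1.142)
t=3.800: state=(0.912, -1.930)
t=4.000: state=(0.469, -2.440)
t=4.200: state=(-0.035, -2.512)
t=4.400: state=(-0.504, -2.111)
t=4.600: state=(-0.857, -1.378)
t=4.800: state=(-1.046, -0.507)
t=4.910: state=(-1.075, -0.020)
compare at T: theta=-1.075, omega=-0.020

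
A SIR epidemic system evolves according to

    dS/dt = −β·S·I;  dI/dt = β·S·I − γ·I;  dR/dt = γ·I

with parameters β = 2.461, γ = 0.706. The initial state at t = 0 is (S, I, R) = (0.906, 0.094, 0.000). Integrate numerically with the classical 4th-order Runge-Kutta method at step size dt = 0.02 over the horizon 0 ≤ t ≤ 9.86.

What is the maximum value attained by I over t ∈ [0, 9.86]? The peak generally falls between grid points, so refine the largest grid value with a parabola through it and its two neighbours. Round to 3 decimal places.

max I = 0.383

t=0.000: state=(0.906, 0.094, 0.000)
step 1 (dt=0.02): k1=(-0.210, 0.143, 0.066), k2=(-0.212, 0.145, 0.067), k3=(-0.212, 0.145, 0.067), k4=(-0.215, 0.147, 0.068); state += dt/6·(k1+2k2+2k3+k4)
t=0.020: state=(0.902, 0.097, 0.001)
t=0.040: state=(0.897, 0.100, 0.003)
t=0.060: state=(0.893, 0.103, 0.004)
continuing one RK4 step at a time; state shown every 25 steps (Δt=0.5):
t=0.500: state=(0.766, 0.186, 0.048)
t=1.000: state=(0.568, 0.298, 0.134)
t=1.500: state=(0.374, 0.372, 0.254)
t=2.000: state=(0.234, 0.378, 0.388)
t=2.500: state=(0.150, 0.335, 0.515)
t=3.000: state=(0.103, 0.274, 0.623)
t=3.500: state=(0.077, 0.215, 0.709)
t=4.000: state=(0.061, 0.164, 0.775)
t=4.500: state=(0.051, 0.123, 0.826)
t=5.000: state=(0.045, 0.092, 0.863)
t=5.500: state=(0.041, 0.068, 0.891)
t=6.000: state=(0.038, 0.050, 0.912)
t=6.500: state=(0.036, 0.037, 0.927)
t=7.000: state=(0.034, 0.027, 0.939)
t=7.500: state=(0.033, 0.020, 0.947)
t=8.000: state=(0.033, 0.014, 0.953)
t=8.500: state=(0.032, 0.011, 0.957)
t=9.000: state=(0.032, 0.008, 0.960)
t=9.500: state=(0.032, 0.006, 0.963)
t=9.860: state=(0.031, 0.005, 0.964)
largest grid value and its neighbours: I(1.760)=0.38315, I(1.780)=0.38322, I(1.800)=0.38318
parabola through these three points peaks at t≈1.783 with I≈0.38322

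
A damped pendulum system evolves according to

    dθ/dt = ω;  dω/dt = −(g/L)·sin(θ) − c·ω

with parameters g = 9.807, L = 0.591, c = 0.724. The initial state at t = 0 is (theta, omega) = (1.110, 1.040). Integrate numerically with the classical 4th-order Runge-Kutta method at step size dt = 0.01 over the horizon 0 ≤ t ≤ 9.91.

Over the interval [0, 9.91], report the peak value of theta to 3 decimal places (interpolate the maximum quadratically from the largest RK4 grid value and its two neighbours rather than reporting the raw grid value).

t=0.000: state=(1.110, 1.040)
step 1 (dt=0.01): k1=(1.040, -15.616), k2=(0.962, -15.598), k3=(0.962, -15.595), k4=(0.884, -15.573); state += dt/6·(k1+2k2+2k3+k4)
t=0.010: state=(1.120, 0.884)
t=0.020: state=(1.128, 0.729)
t=0.030: state=(1.134, 0.574)
continuing one RK4 step at a time; state shown every 50 steps (Δt=0.5):
t=0.500: state=(0.053, -3.814)
t=1.000: state=(-0.770, 1.214)
t=1.500: state=(0.431, 1.865)
t=2.000: state=(0.251, -2.077)
t=2.500: state=(-0.463, 0.096)
t=3.000: state=(0.149, 1.381)
t=3.500: state=(0.216, -1.041)
t=4.000: state=(-0.257, -0.212)
t=4.500: state=(0.036, 0.880)
t=5.000: state=(0.152, -0.491)
t=5.500: state=(-0.137, -0.253)
t=6.000: state=(-0.006, 0.528)
t=6.500: state=(0.099, -0.211)
t=7.000: state=(-0.069, -0.212)
t=7.500: state=(-0.018, 0.303)
t=8.000: state=(0.062, -0.076)
t=8.500: state=(-0.033, -0.155)
t=9.000: state=(-0.019, 0.167)
t=9.500: state=(0.037, -0.015)
t=9.910: state=(-0.003, -0.126)
largest grid value and its neighbours: theta(0.060)=1.14449, theta(0.070)=1.14487, theta(0.080)=1.14374
parabola through these three points peaks at t≈0.068 with theta≈1.14491

max theta = 1.145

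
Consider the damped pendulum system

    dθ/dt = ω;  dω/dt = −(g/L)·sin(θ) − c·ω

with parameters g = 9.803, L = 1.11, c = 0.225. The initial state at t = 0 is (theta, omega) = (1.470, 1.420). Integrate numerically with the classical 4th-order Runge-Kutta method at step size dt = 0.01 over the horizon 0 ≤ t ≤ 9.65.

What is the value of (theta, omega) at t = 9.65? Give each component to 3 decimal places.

t=0.000: state=(1.470, 1.420)
step 1 (dt=0.01): k1=(1.420, -9.106), k2=(1.374, -9.102), k3=(1.374, -9.102), k4=(1.329, -9.097); state += dt/6·(k1+2k2+2k3+k4)
t=0.010: state=(1.484, 1.329)
t=0.020: state=(1.497, 1.238)
t=0.030: state=(1.509, 1.147)
continuing one RK4 step at a time; state shown every 50 steps (Δt=0.5):
t=0.500: state=(1.082, -2.837)
t=1.000: state=(-0.729, -3.156)
t=1.500: state=(-1.293, 1.000)
t=2.000: state=(0.021, 3.483)
t=2.500: state=(1.157, 0.469)
t=3.000: state=(0.455, -2.883)
t=3.500: state=(-0.867, -1.501)
t=4.000: state=(-0.705, 2.004)
t=4.500: state=(0.542, 2.070)
t=5.000: state=(0.790, -1.151)
t=5.500: state=(-0.247, -2.240)
t=6.000: state=(-0.770, 0.425)
t=6.500: state=(0.011, 2.133)
t=7.000: state=(0.689, 0.150)
t=7.500: state=(0.161, -1.869)
t=8.000: state=(-0.577, -0.572)
t=8.500: state=(-0.276, 1.534)
t=9.000: state=(0.455, 0.855)
t=9.500: state=(0.344, -1.183)
t=9.650: state=(0.142, -1.460)

(theta, omega) = (0.142, -1.460)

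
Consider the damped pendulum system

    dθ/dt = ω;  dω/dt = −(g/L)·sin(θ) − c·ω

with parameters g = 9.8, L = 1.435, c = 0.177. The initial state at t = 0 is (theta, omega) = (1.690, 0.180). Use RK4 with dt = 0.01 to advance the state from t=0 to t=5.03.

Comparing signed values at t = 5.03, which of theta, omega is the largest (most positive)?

t=0.000: state=(1.690, 0.180)
step 1 (dt=0.01): k1=(0.180, -6.813), k2=(0.146, -6.806), k3=(0.146, -6.806), k4=(0.112, -6.799); state += dt/6·(k1+2k2+2k3+k4)
t=0.010: state=(1.691, 0.112)
t=0.020: state=(1.692, 0.044)
t=0.030: state=(1.692, -0.024)
continuing one RK4 step at a time; state shown every 20 steps (Δt=0.2):
t=0.200: state=(1.591, -1.162)
t=0.400: state=(1.229, -2.443)
t=0.600: state=(0.633, -3.430)
t=0.800: state=(-0.092, -3.663)
t=1.000: state=(-0.769, -2.970)
t=1.200: state=(-1.244, -1.728)
t=1.400: state=(-1.452, -0.355)
t=1.600: state=(-1.388, 0.988)
t=1.800: state=(-1.064, 2.220)
t=2.000: state=(-0.523, 3.100)
t=2.200: state=(0.127, 3.252)
t=2.400: state=(0.722, 2.579)
t=2.600: state=(1.125, 1.410)
t=2.800: state=(1.277, 0.100)
t=3.000: state=(1.168, -1.173)
t=3.200: state=(0.819, -2.264)
t=3.400: state=(0.293, -2.895)
t=3.600: state=(-0.289, -2.793)
t=3.800: state=(-0.778, -2.003)
t=4.000: state=(-1.066, -0.852)
t=4.200: state=(-1.113, 0.380)
t=4.400: state=(-0.921, 1.519)
t=4.600: state=(-0.525, 2.361)
t=4.800: state=(-0.014, 2.637)
t=5.000: state=(0.483, 2.226)
t=5.030: state=(0.548, 2.113)
compare at T: theta=0.548, omega=2.113

largest component: omega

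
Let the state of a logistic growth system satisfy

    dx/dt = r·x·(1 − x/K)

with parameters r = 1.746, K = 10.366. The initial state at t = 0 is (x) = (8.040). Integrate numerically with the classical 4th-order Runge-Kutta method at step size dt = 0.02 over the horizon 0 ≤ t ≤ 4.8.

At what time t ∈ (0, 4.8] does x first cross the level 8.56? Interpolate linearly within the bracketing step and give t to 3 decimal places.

t = 0.181

t=0.000: state=(8.040)
step 1 (dt=0.02): k1=(3.150), k2=(3.119), k3=(3.120), k4=(3.089); state += dt/6·(k1+2k2+2k3+k4)
t=0.020: state=(8.102)
t=0.040: state=(8.164)
t=0.060: state=(8.224)
t=0.180: state=(8.558)
next step: t=0.200: state=(8.609) — x has crossed 8.56
linear interpolation between t=0.180 (8.55787) and t=0.200 (8.60941) → t≈0.181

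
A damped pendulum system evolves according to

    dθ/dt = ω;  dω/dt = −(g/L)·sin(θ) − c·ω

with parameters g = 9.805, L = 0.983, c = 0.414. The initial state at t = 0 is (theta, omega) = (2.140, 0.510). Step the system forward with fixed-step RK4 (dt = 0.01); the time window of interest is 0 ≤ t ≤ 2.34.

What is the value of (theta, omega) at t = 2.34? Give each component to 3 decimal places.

t=0.000: state=(2.140, 0.510)
step 1 (dt=0.01): k1=(0.510, -8.613), k2=(0.467, -8.581), k3=(0.467, -8.583), k4=(0.424, -8.552); state += dt/6·(k1+2k2+2k3+k4)
t=0.010: state=(2.145, 0.424)
t=0.020: state=(2.148, 0.339)
t=0.030: state=(2.151, 0.254)
continuing one RK4 step at a time; state shown every 10 steps (Δt=0.1):
t=0.100: state=(2.149, -0.328)
t=0.200: state=(2.075, -1.148)
t=0.300: state=(1.918, -1.988)
t=0.400: state=(1.676, -2.856)
t=0.500: state=(1.348, -3.711)
t=0.600: state=(0.938, -4.445)
t=0.700: state=(0.468, -4.893)
t=0.800: state=(-0.026, -4.905)
t=0.900: state=(-0.497, -4.451)
t=1.000: state=(-0.904, -3.639)
t=1.100: state=(-1.219, -2.637)
t=1.200: state=(-1.430, -1.582)
t=1.300: state=(-1.536, -0.545)
t=1.400: state=(-1.540, 0.454)
t=1.500: state=(-1.446, 1.410)
t=1.600: state=(-1.260, 2.307)
t=1.700: state=(-0.988, 3.094)
t=1.800: state=(-0.648, 3.681)
t=1.900: state=(-0.263, 3.959)
t=2.000: state=(0.132, 3.860)
t=2.100: state=(0.497, 3.398)
t=2.200: state=(0.802, 2.666)
t=2.300: state=(1.025, 1.781)
t=2.340: state=(1.089, 1.407)

(theta, omega) = (1.089, 1.407)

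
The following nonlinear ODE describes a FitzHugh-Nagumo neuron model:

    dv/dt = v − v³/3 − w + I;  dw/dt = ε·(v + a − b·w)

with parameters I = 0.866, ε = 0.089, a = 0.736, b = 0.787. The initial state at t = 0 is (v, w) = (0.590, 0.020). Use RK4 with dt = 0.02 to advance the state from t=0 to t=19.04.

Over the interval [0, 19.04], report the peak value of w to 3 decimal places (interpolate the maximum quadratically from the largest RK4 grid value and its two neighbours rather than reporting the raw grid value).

max w = 1.715

t=0.000: state=(0.590, 0.020)
step 1 (dt=0.02): k1=(1.368, 0.117), k2=(1.375, 0.118), k3=(1.375, 0.118), k4=(1.383, 0.119); state += dt/6·(k1+2k2+2k3+k4)
t=0.020: state=(0.618, 0.022)
t=0.040: state=(0.645, 0.025)
t=0.060: state=(0.673, 0.027)
continuing one RK4 step at a time; state shown every 50 steps (Δt=1):
t=1.000: state=(1.787, 0.191)
t=2.000: state=(1.940, 0.406)
t=3.000: state=(1.879, 0.606)
t=4.000: state=(1.805, 0.786)
t=5.000: state=(1.729, 0.948)
t=6.000: state=(1.652, 1.093)
t=7.000: state=(1.573, 1.221)
t=8.000: state=(1.492, 1.333)
t=9.000: state=(1.408, 1.431)
t=10.000: state=(1.318, 1.514)
t=11.000: state=(1.220, 1.584)
t=12.000: state=(1.109, 1.641)
t=13.000: state=(0.975, 1.683)
t=14.000: state=(0.797, 1.708)
t=15.000: state=(0.515, 1.714)
t=16.000: state=(-0.071, 1.683)
t=17.000: state=(-1.312, 1.576)
t=18.000: state=(-1.912, 1.385)
t=19.000: state=(-1.899, 1.190)
t=19.040: state=(-1.897, 1.182)
largest grid value and its neighbours: w(14.700)=1.71478, w(14.720)=1.71478, w(14.740)=1.71477
parabola through these three points peaks at t≈14.712 with w≈1.71478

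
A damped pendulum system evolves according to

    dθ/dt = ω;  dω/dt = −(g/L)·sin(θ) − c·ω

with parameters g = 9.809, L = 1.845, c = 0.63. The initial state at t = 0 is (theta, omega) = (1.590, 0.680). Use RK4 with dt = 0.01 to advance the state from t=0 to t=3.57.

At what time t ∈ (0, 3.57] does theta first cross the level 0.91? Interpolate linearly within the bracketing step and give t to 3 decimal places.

t=0.000: state=(1.590, 0.680)
step 1 (dt=0.01): k1=(0.680, -5.744), k2=(0.651, -5.725), k3=(0.651, -5.726), k4=(0.623, -5.707); state += dt/6·(k1+2k2+2k3+k4)
t=0.010: state=(1.597, 0.623)
t=0.020: state=(1.602, 0.566)
t=0.030: state=(1.608, 0.509)
continuing one RK4 step at a time; state shown every 20 steps (Δt=0.2):
t=0.200: state=(1.616, -0.398)
t=0.400: state=(1.439, -1.348)
t=0.600: state=(1.087, -2.139)
t=0.670: state=(0.929, -2.354)
next step: t=0.680: state=(0.906, -2.381) — theta has crossed 0.91
linear interpolation between t=0.670 (0.92944) and t=0.680 (0.90576) → t≈0.678

t = 0.678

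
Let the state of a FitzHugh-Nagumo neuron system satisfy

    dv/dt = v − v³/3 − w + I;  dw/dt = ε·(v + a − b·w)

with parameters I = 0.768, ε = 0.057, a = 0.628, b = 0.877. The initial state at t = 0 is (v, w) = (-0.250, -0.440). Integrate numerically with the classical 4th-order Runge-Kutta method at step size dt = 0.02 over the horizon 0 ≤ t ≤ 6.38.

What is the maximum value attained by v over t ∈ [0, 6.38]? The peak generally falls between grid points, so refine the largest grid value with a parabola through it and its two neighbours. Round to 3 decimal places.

max v = 2.078

t=0.000: state=(-0.250, -0.440)
step 1 (dt=0.02): k1=(0.963, 0.044), k2=(0.972, 0.044), k3=(0.972, 0.044), k4=(0.981, 0.045); state += dt/6·(k1+2k2+2k3+k4)
t=0.020: state=(-0.231, -0.439)
t=0.040: state=(-0.211, -0.438)
t=0.060: state=(-0.191, -0.437)
continuing one RK4 step at a time; state shown every 25 steps (Δt=0.5):
t=0.500: state=(0.363, -0.411)
t=1.000: state=(1.228, -0.361)
t=1.500: state=(1.870, -0.289)
t=2.000: state=(2.058, -0.208)
t=2.500: state=(2.077, -0.127)
t=3.000: state=(2.061, -0.048)
t=3.500: state=(2.039, 0.029)
t=4.000: state=(2.015, 0.103)
t=4.500: state=(1.992, 0.174)
t=5.000: state=(1.968, 0.243)
t=5.500: state=(1.944, 0.310)
t=6.000: state=(1.921, 0.374)
t=6.380: state=(1.903, 0.422)
largest grid value and its neighbours: v(2.380)=2.07793, v(2.400)=2.07793, v(2.420)=2.07787
parabola through these three points peaks at t≈2.390 with v≈2.07794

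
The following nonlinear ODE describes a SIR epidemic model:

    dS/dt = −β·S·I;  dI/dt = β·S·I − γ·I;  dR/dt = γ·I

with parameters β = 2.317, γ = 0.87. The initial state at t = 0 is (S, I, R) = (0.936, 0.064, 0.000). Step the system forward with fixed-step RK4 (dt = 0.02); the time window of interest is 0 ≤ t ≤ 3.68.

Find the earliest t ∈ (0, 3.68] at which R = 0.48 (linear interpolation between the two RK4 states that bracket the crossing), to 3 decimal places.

t=0.000: state=(0.936, 0.064, 0.000)
step 1 (dt=0.02): k1=(-0.139, 0.083, 0.056), k2=(-0.140, 0.084, 0.056), k3=(-0.140, 0.084, 0.056), k4=(-0.142, 0.085, 0.057); state += dt/6·(k1+2k2+2k3+k4)
t=0.020: state=(0.933, 0.066, 0.001)
t=0.040: state=(0.930, 0.067, 0.002)
t=0.060: state=(0.927, 0.069, 0.003)
continuing one RK4 step at a time; state shown every 10 steps (Δt=0.2):
t=0.200: state=(0.905, 0.082, 0.013)
t=0.400: state=(0.867, 0.104, 0.029)
t=0.600: state=(0.821, 0.130, 0.049)
t=0.800: state=(0.768, 0.158, 0.074)
t=1.000: state=(0.709, 0.187, 0.104)
t=1.200: state=(0.646, 0.215, 0.139)
t=1.400: state=(0.582, 0.240, 0.179)
t=1.600: state=(0.518, 0.260, 0.222)
t=1.800: state=(0.458, 0.274, 0.269)
t=2.000: state=(0.402, 0.281, 0.317)
t=2.200: state=(0.353, 0.281, 0.366)
t=2.400: state=(0.310, 0.275, 0.414)
t=2.600: state=(0.274, 0.265, 0.461)
t=2.680: state=(0.261, 0.259, 0.480)
next step: t=2.700: state=(0.258, 0.258, 0.484) — R has crossed 0.48
linear interpolation between t=2.680 (0.47971) and t=2.700 (0.48422) → t≈2.681

t = 2.681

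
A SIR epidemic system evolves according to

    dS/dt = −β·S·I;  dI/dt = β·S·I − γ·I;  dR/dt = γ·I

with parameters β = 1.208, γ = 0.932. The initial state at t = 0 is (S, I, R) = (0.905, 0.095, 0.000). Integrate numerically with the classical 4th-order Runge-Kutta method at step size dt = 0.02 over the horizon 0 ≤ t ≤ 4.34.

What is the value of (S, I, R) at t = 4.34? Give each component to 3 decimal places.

(S, I, R) = (0.553, 0.067, 0.380)

t=0.000: state=(0.905, 0.095, 0.000)
step 1 (dt=0.02): k1=(-0.104, 0.015, 0.089), k2=(-0.104, 0.015, 0.089), k3=(-0.104, 0.015, 0.089), k4=(-0.104, 0.015, 0.089); state += dt/6·(k1+2k2+2k3+k4)
t=0.020: state=(0.903, 0.095, 0.002)
t=0.040: state=(0.901, 0.096, 0.004)
t=0.060: state=(0.899, 0.096, 0.005)
continuing one RK4 step at a time; state shown every 10 steps (Δt=0.2):
t=0.200: state=(0.884, 0.098, 0.018)
t=0.400: state=(0.863, 0.100, 0.036)
t=0.600: state=(0.842, 0.102, 0.055)
t=0.800: state=(0.822, 0.104, 0.075)
t=1.000: state=(0.801, 0.105, 0.094)
t=1.200: state=(0.781, 0.105, 0.114)
t=1.400: state=(0.761, 0.105, 0.133)
t=1.600: state=(0.742, 0.105, 0.153)
t=1.800: state=(0.724, 0.104, 0.172)
t=2.000: state=(0.706, 0.102, 0.192)
t=2.200: state=(0.689, 0.101, 0.210)
t=2.400: state=(0.673, 0.098, 0.229)
t=2.600: state=(0.657, 0.096, 0.247)
t=2.800: state=(0.642, 0.093, 0.265)
t=3.000: state=(0.628, 0.090, 0.282)
t=3.200: state=(0.615, 0.087, 0.298)
t=3.400: state=(0.602, 0.084, 0.314)
t=3.600: state=(0.590, 0.080, 0.329)
t=3.800: state=(0.579, 0.077, 0.344)
t=4.000: state=(0.569, 0.073, 0.358)
t=4.200: state=(0.559, 0.069, 0.371)
t=4.340: state=(0.553, 0.067, 0.380)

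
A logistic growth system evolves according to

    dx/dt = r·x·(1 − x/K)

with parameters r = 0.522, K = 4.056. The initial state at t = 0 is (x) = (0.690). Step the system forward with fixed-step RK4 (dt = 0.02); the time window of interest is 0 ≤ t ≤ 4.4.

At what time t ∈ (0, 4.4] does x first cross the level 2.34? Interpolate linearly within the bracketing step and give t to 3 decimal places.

t = 3.630

t=0.000: state=(0.690)
step 1 (dt=0.02): k1=(0.299), k2=(0.300), k3=(0.300), k4=(0.301); state += dt/6·(k1+2k2+2k3+k4)
t=0.020: state=(0.696)
t=0.040: state=(0.702)
t=0.060: state=(0.708)
continuing one RK4 step at a time; state shown every 10 steps (Δt=0.2):
t=0.200: state=(0.752)
t=0.400: state=(0.818)
t=0.600: state=(0.888)
t=0.800: state=(0.963)
t=1.000: state=(1.041)
t=1.200: state=(1.124)
t=1.400: state=(1.211)
t=1.600: state=(1.302)
t=1.800: state=(1.396)
t=2.000: state=(1.493)
t=2.200: state=(1.592)
t=2.400: state=(1.694)
t=2.600: state=(1.798)
t=2.800: state=(1.903)
t=3.000: state=(2.009)
t=3.200: state=(2.115)
t=3.400: state=(2.220)
t=3.600: state=(2.324)
t=3.620: state=(2.335)
next step: t=3.640: state=(2.345) — x has crossed 2.34
linear interpolation between t=3.620 (2.33475) and t=3.640 (2.34508) → t≈3.630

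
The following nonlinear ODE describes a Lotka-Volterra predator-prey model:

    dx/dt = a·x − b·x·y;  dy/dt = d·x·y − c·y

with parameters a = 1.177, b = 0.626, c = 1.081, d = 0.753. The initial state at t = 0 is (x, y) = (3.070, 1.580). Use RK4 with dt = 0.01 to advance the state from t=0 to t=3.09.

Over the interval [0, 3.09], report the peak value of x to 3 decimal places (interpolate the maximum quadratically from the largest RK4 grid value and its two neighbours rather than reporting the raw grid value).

t=0.000: state=(3.070, 1.580)
step 1 (dt=0.01): k1=(0.577, 1.945), k2=(0.559, 1.960), k3=(0.559, 1.960), k4=(0.540, 1.975); state += dt/6·(k1+2k2+2k3+k4)
t=0.010: state=(3.076, 1.600)
t=0.020: state=(3.081, 1.620)
t=0.030: state=(3.086, 1.640)
continuing one RK4 step at a time; state shown every 10 steps (Δt=0.1):
t=0.100: state=(3.108, 1.790)
t=0.200: state=(3.103, 2.030)
t=0.300: state=(3.049, 2.298)
t=0.400: state=(2.944, 2.585)
t=0.500: state=(2.791, 2.880)
t=0.600: state=(2.597, 3.167)
t=0.700: state=(2.376, 3.429)
t=0.800: state=(2.142, 3.648)
t=0.900: state=(1.907, 3.813)
t=1.000: state=(1.683, 3.918)
t=1.100: state=(1.479, 3.960)
t=1.200: state=(1.299, 3.946)
t=1.300: state=(1.143, 3.882)
t=1.400: state=(1.012, 3.778)
t=1.500: state=(0.902, 3.644)
t=1.600: state=(0.812, 3.488)
t=1.700: state=(0.738, 3.319)
t=1.800: state=(0.678, 3.141)
t=1.900: state=(0.630, 2.962)
t=2.000: state=(0.592, 2.783)
t=2.100: state=(0.563, 2.609)
t=2.200: state=(0.540, 2.441)
t=2.300: state=(0.524, 2.280)
t=2.400: state=(0.514, 2.128)
t=2.500: state=(0.508, 1.985)
t=2.600: state=(0.507, 1.851)
t=2.700: state=(0.510, 1.726)
t=2.800: state=(0.517, 1.610)
t=2.900: state=(0.528, 1.503)
t=3.000: state=(0.542, 1.405)
t=3.090: state=(0.558, 1.323)
largest grid value and its neighbours: x(0.130)=3.11152, x(0.140)=3.11170, x(0.150)=3.11142
parabola through these three points peaks at t≈0.139 with x≈3.11171

max x = 3.112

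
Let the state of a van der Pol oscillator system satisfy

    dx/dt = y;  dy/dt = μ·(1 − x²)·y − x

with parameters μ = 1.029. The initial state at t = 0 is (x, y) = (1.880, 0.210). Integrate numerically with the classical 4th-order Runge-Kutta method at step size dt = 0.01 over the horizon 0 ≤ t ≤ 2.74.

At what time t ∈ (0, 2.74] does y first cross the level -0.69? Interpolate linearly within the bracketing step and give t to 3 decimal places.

t = 0.865

t=0.000: state=(1.880, 0.210)
step 1 (dt=0.01): k1=(0.210, -2.428), k2=(0.198, -2.398), k3=(0.198, -2.398), k4=(0.186, -2.369); state += dt/6·(k1+2k2+2k3+k4)
t=0.010: state=(1.882, 0.186)
t=0.020: state=(1.884, 0.163)
t=0.030: state=(1.885, 0.140)
continuing one RK4 step at a time; state shown every 10 steps (Δt=0.1):
t=0.100: state=(1.890, -0.004)
t=0.200: state=(1.881, -0.169)
t=0.300: state=(1.857, -0.296)
t=0.400: state=(1.822, -0.395)
t=0.500: state=(1.779, -0.474)
t=0.600: state=(1.728, -0.541)
t=0.700: state=(1.671, -0.600)
t=0.800: state=(1.608, -0.655)
t=0.860: state=(1.568, -0.687)
next step: t=0.870: state=(1.561, -0.693) — y has crossed -0.69
linear interpolation between t=0.860 (-0.68730) and t=0.870 (-0.69267) → t≈0.865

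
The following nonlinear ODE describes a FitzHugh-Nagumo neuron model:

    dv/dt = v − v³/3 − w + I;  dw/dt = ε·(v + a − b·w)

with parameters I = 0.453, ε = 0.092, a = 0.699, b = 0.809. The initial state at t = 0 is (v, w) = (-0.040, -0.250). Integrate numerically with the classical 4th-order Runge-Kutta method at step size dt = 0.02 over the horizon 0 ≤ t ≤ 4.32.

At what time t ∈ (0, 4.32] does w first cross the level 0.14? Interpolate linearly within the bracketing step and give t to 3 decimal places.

t = 2.322

t=0.000: state=(-0.040, -0.250)
step 1 (dt=0.02): k1=(0.663, 0.079), k2=(0.669, 0.080), k3=(0.669, 0.080), k4=(0.675, 0.080); state += dt/6·(k1+2k2+2k3+k4)
t=0.020: state=(-0.027, -0.248)
t=0.040: state=(-0.013, -0.247)
t=0.060: state=(0.001, -0.245)
continuing one RK4 step at a time; state shown every 10 steps (Δt=0.2):
t=0.200: state=(0.105, -0.233)
t=0.400: state=(0.277, -0.213)
t=0.600: state=(0.480, -0.191)
t=0.800: state=(0.710, -0.164)
t=1.000: state=(0.958, -0.134)
t=1.200: state=(1.203, -0.099)
t=1.400: state=(1.420, -0.061)
t=1.600: state=(1.590, -0.020)
t=1.800: state=(1.709, 0.024)
t=2.000: state=(1.784, 0.068)
t=2.200: state=(1.824, 0.113)
t=2.320: state=(1.838, 0.140)
next step: t=2.340: state=(1.839, 0.144) — w has crossed 0.14
linear interpolation between t=2.320 (0.13951) and t=2.340 (0.14397) → t≈2.322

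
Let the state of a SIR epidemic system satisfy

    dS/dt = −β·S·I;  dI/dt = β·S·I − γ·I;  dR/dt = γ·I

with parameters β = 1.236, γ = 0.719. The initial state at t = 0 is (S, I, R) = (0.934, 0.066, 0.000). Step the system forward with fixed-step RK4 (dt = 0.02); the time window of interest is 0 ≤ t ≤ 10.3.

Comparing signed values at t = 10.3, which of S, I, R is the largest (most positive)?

largest component: R

t=0.000: state=(0.934, 0.066, 0.000)
step 1 (dt=0.02): k1=(-0.076, 0.029, 0.047), k2=(-0.076, 0.029, 0.048), k3=(-0.076, 0.029, 0.048), k4=(-0.077, 0.029, 0.048); state += dt/6·(k1+2k2+2k3+k4)
t=0.020: state=(0.932, 0.067, 0.001)
t=0.040: state=(0.931, 0.067, 0.002)
t=0.060: state=(0.929, 0.068, 0.003)
continuing one RK4 step at a time; state shown every 25 steps (Δt=0.5):
t=0.500: state=(0.893, 0.081, 0.026)
t=1.000: state=(0.845, 0.097, 0.058)
t=1.500: state=(0.792, 0.112, 0.096)
t=2.000: state=(0.736, 0.125, 0.139)
t=2.500: state=(0.679, 0.136, 0.186)
t=3.000: state=(0.623, 0.141, 0.236)
t=3.500: state=(0.570, 0.143, 0.287)
t=4.000: state=(0.523, 0.140, 0.338)
t=4.500: state=(0.480, 0.133, 0.387)
t=5.000: state=(0.444, 0.123, 0.433)
t=5.500: state=(0.413, 0.112, 0.475)
t=6.000: state=(0.386, 0.100, 0.513)
t=6.500: state=(0.365, 0.088, 0.547)
t=7.000: state=(0.346, 0.077, 0.577)
t=7.500: state=(0.332, 0.066, 0.603)
t=8.000: state=(0.319, 0.056, 0.624)
t=8.500: state=(0.309, 0.048, 0.643)
t=9.000: state=(0.301, 0.040, 0.659)
t=9.500: state=(0.294, 0.034, 0.672)
t=10.000: state=(0.289, 0.028, 0.683)
t=10.300: state=(0.286, 0.025, 0.689)
compare at T: S=0.286, I=0.025, R=0.689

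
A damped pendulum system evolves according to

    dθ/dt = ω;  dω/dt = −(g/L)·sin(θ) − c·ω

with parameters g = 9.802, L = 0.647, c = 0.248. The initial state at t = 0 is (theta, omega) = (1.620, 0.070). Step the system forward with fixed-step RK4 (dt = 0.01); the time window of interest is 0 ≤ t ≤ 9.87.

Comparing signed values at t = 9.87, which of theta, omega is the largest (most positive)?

largest component: omega

t=0.000: state=(1.620, 0.070)
step 1 (dt=0.01): k1=(0.070, -15.149), k2=(-0.006, -15.130), k3=(-0.006, -15.130), k4=(-0.081, -15.111); state += dt/6·(k1+2k2+2k3+k4)
t=0.010: state=(1.620, -0.081)
t=0.020: state=(1.618, -0.232)
t=0.030: state=(1.615, -0.383)
continuing one RK4 step at a time; state shown every 50 steps (Δt=0.5):
t=0.500: state=(-0.014, -5.331)
t=1.000: state=(-1.397, 0.764)
t=1.500: state=(0.375, 4.475)
t=2.000: state=(1.107, -1.979)
t=2.500: state=(-0.720, -3.120)
t=3.000: state=(-0.687, 3.083)
t=3.500: state=(0.914, 1.384)
t=4.000: state=(0.171, -3.489)
t=4.500: state=(-0.879, 0.416)
t=5.000: state=(0.311, 2.846)
t=5.500: state=(0.608, -1.879)
t=6.000: state=(-0.608, -1.421)
t=6.500: state=(-0.186, 2.527)
t=7.000: state=(0.640, -0.196)
t=7.500: state=(-0.222, -2.111)
t=8.000: state=(-0.430, 1.449)
t=8.500: state=(0.460, 0.950)
t=9.000: state=(0.091, -1.896)
t=9.500: state=(-0.462, 0.348)
t=9.870: state=(0.006, 1.722)
compare at T: theta=0.006, omega=1.722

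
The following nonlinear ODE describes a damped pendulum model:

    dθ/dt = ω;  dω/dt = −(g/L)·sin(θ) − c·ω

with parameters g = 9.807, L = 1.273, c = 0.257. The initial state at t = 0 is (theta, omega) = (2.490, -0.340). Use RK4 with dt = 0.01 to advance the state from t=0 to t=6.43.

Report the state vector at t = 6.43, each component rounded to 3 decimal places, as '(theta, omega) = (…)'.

t=0.000: state=(2.490, -0.340)
step 1 (dt=0.01): k1=(-0.340, -4.585), k2=(-0.363, -4.589), k3=(-0.363, -4.590), k4=(-0.386, -4.595); state += dt/6·(k1+2k2+2k3+k4)
t=0.010: state=(2.486, -0.386)
t=0.020: state=(2.482, -0.432)
t=0.030: state=(2.478, -0.478)
continuing one RK4 step at a time; state shown every 25 steps (Δt=0.25):
t=0.250: state=(2.255, -1.580)
t=0.500: state=(1.670, -3.159)
t=0.750: state=(0.680, -4.631)
t=1.000: state=(-0.505, -4.479)
t=1.250: state=(-1.417, -2.681)
t=1.500: state=(-1.832, -0.671)
t=1.750: state=(-1.768, 1.169)
t=2.000: state=(-1.251, 2.940)
t=2.250: state=(-0.349, 4.074)
t=2.500: state=(0.640, 3.530)
t=2.750: state=(1.312, 1.754)
t=3.000: state=(1.505, -0.204)
t=3.250: state=(1.222, -2.023)
t=3.500: state=(0.533, -3.331)
t=3.750: state=(-0.329, -3.298)
t=4.000: state=(-1.000, -1.917)
t=4.250: state=(-1.252, -0.088)
t=4.500: state=(-1.052, 1.644)
t=4.750: state=(-0.474, 2.842)
t=5.000: state=(0.267, 2.846)
t=5.250: state=(0.847, 1.653)
t=5.500: state=(1.056, -0.004)
t=5.750: state=(0.854, -1.557)
t=6.000: state=(0.327, -2.512)
t=6.250: state=(-0.308, -2.361)
t=6.430: state=(-0.671, -1.606)

(theta, omega) = (-0.671, -1.606)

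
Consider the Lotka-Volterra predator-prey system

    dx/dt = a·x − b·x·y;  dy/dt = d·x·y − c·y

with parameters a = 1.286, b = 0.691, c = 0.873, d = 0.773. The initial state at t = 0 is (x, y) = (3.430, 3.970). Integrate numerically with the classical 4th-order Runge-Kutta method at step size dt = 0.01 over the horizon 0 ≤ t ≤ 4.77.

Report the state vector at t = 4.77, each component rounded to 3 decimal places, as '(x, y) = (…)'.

(x, y) = (0.627, 0.330)

t=0.000: state=(3.430, 3.970)
step 1 (dt=0.01): k1=(-4.998, 7.060), k2=(-5.045, 7.046), k3=(-5.045, 7.045), k4=(-5.089, 7.028); state += dt/6·(k1+2k2+2k3+k4)
t=0.010: state=(3.380, 4.040)
t=0.020: state=(3.328, 4.111)
t=0.030: state=(3.276, 4.180)
continuing one RK4 step at a time; state shown every 20 steps (Δt=0.2):
t=0.200: state=(2.340, 5.213)
t=0.400: state=(1.400, 5.821)
t=0.600: state=(0.807, 5.773)
t=0.800: state=(0.483, 5.343)
t=1.000: state=(0.310, 4.764)
t=1.200: state=(0.217, 4.164)
t=1.400: state=(0.164, 3.600)
t=1.600: state=(0.134, 3.093)
t=1.800: state=(0.116, 2.648)
t=2.000: state=(0.107, 2.262)
t=2.200: state=(0.104, 1.931)
t=2.400: state=(0.105, 1.648)
t=2.600: state=(0.110, 1.407)
t=2.800: state=(0.119, 1.203)
t=3.000: state=(0.132, 1.030)
t=3.200: state=(0.149, 0.884)
t=3.400: state=(0.172, 0.761)
t=3.600: state=(0.202, 0.658)
t=3.800: state=(0.240, 0.571)
t=4.000: state=(0.289, 0.500)
t=4.200: state=(0.350, 0.441)
t=4.400: state=(0.427, 0.393)
t=4.600: state=(0.524, 0.355)
t=4.770: state=(0.627, 0.330)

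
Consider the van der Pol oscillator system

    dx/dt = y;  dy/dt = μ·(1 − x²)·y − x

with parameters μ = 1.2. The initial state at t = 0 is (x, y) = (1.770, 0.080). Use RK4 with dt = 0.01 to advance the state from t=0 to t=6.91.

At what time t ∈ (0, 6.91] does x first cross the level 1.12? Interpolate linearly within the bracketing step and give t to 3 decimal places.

t=0.000: state=(1.770, 0.080)
step 1 (dt=0.01): k1=(0.080, -1.975), k2=(0.070, -1.950), k3=(0.070, -1.950), k4=(0.060, -1.926); state += dt/6·(k1+2k2+2k3+k4)
t=0.010: state=(1.771, 0.060)
t=0.020: state=(1.771, 0.041)
t=0.030: state=(1.772, 0.023)
continuing one RK4 step at a time; state shown every 25 steps (Δt=0.25):
t=0.250: state=(1.740, -0.285)
t=0.500: state=(1.641, -0.488)
t=0.750: state=(1.500, -0.634)
t=1.000: state=(1.324, -0.777)
t=1.230: state=(1.128, -0.940)
next step: t=1.240: state=(1.118, -0.949) — x has crossed 1.12
linear interpolation between t=1.230 (1.12757) and t=1.240 (1.11812) → t≈1.238

t = 1.238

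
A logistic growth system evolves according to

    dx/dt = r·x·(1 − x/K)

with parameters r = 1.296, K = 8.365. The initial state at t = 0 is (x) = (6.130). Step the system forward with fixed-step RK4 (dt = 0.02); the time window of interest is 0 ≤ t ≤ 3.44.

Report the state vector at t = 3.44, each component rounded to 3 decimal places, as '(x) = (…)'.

t=0.000: state=(6.130)
step 1 (dt=0.02): k1=(2.123), k2=(2.110), k3=(2.110), k4=(2.097); state += dt/6·(k1+2k2+2k3+k4)
t=0.020: state=(6.172)
t=0.040: state=(6.214)
t=0.060: state=(6.255)
continuing one RK4 step at a time; state shown every 10 steps (Δt=0.2):
t=0.200: state=(6.528)
t=0.400: state=(6.873)
t=0.600: state=(7.165)
t=0.800: state=(7.407)
t=1.000: state=(7.606)
t=1.200: state=(7.767)
t=1.400: state=(7.896)
t=1.600: state=(7.998)
t=1.800: state=(8.079)
t=2.000: state=(8.143)
t=2.200: state=(8.192)
t=2.400: state=(8.231)
t=2.600: state=(8.261)
t=2.800: state=(8.285)
t=3.000: state=(8.303)
t=3.200: state=(8.317)
t=3.400: state=(8.328)
t=3.440: state=(8.330)

(x) = (8.330)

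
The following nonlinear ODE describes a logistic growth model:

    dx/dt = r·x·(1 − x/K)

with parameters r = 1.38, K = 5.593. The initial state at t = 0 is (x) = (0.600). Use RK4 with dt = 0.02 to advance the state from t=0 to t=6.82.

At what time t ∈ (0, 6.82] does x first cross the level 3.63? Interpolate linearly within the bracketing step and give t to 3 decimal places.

t=0.000: state=(0.600)
step 1 (dt=0.02): k1=(0.739), k2=(0.747), k3=(0.747), k4=(0.755); state += dt/6·(k1+2k2+2k3+k4)
t=0.020: state=(0.615)
t=0.040: state=(0.630)
t=0.060: state=(0.646)
continuing one RK4 step at a time; state shown every 25 steps (Δt=0.5):
t=0.500: state=(1.081)
t=1.000: state=(1.808)
t=1.500: state=(2.728)
t=1.980: state=(3.628)
next step: t=2.000: state=(3.663) — x has crossed 3.63
linear interpolation between t=1.980 (3.62844) and t=2.000 (3.66347) → t≈1.981

t = 1.981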